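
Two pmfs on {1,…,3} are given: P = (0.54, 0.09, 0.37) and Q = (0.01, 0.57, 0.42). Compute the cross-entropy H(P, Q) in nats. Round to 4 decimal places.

H(P,Q) = −Σ p·ln q.
  −0.54·ln(0.01) = 2.48679
  −0.09·ln(0.57) = 0.05059
  −0.37·ln(0.42) = 0.32098
H(P,Q) = 2.8584 nats.

2.8584 nats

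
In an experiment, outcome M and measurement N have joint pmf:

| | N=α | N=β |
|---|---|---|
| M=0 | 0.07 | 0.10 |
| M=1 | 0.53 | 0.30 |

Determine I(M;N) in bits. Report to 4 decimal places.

0.0214 bits

Marginals: p(M) = (0.1700, 0.8300), p(N) = (0.6000, 0.4000).
I(M;N) = Σ p(x,y)·log₂[p(x,y)/(p(x)p(y))].
  (0,α): 0.07·log₂(0.6863) = -0.03802
  (0,β): 0.10·log₂(1.4706) = 0.05564
  (1,α): 0.53·log₂(1.0643) = 0.04762
  (1,β): 0.30·log₂(0.9036) = -0.04387
Sum = 0.0214 bits.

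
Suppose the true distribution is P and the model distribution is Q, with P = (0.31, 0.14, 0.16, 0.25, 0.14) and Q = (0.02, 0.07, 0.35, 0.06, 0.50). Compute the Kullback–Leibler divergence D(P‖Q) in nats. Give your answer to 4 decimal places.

1.0000 nats

D(P‖Q) = Σ p·ln(p/q).
  0.31·ln(0.31/0.02) = 0.84966
  0.14·ln(0.14/0.07) = 0.09704
  0.16·ln(0.16/0.35) = -0.12524
  0.25·ln(0.25/0.06) = 0.35678
  0.14·ln(0.14/0.50) = -0.17822
D(P‖Q) = 1.0000 nats.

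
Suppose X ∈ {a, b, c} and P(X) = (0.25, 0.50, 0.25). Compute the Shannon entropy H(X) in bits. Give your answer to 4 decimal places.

1.5000 bits

H(X) = −Σ p·log₂ p.
  −(0.25)·log₂(0.25) = 0.50000
  −(0.50)·log₂(0.50) = 0.50000
  −(0.25)·log₂(0.25) = 0.50000
Sum: 0.50000 + 0.50000 + 0.50000 = 1.5000 bits.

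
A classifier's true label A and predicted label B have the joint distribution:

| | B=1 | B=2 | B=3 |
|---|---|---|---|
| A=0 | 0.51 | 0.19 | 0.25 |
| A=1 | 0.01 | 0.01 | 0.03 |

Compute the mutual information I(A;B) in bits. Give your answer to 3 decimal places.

0.020 bits

Marginals: p(A) = (0.9500, 0.0500), p(B) = (0.5200, 0.2000, 0.2800).
I(A;B) = H(A) + H(B) − H(A,B).
H(A) = 0.2864, H(B) = 1.4692, H(A,B) = 1.7353.
I(A;B) = 0.2864 + 1.4692 − 1.7353 = 0.020 bits.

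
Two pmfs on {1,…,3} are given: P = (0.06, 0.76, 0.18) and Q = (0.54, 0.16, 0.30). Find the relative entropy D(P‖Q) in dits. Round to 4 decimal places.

0.4171 dits

D(P‖Q) = Σ p·log₁₀(p/q).
  0.06·log₁₀(0.06/0.54) = -0.05725
  0.76·log₁₀(0.76/0.16) = 0.51429
  0.18·log₁₀(0.18/0.30) = -0.03993
D(P‖Q) = 0.4171 dits.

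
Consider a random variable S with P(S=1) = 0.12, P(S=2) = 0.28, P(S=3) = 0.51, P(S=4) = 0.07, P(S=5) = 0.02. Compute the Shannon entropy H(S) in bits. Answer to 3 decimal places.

1.758 bits

H(S) = −Σ p·log₂ p.
  −(0.12)·log₂(0.12) = 0.3671
  −(0.28)·log₂(0.28) = 0.5142
  −(0.51)·log₂(0.51) = 0.4954
  −(0.07)·log₂(0.07) = 0.2686
  −(0.02)·log₂(0.02) = 0.1129
Sum: 0.3671 + 0.5142 + 0.4954 + 0.2686 + 0.1129 = 1.758 bits.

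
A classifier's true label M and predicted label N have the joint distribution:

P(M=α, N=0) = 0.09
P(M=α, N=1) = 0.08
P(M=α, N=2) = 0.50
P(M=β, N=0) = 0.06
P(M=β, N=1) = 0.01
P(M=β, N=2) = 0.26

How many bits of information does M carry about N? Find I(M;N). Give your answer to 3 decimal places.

Marginals: p(M) = (0.6700, 0.3300), p(N) = (0.1500, 0.0900, 0.7600).
I(M;N) = Σ p(x,y)·log₂[p(x,y)/(p(x)p(y))].
  (α,0): 0.09·log₂(0.8955) = -0.0143
  (α,1): 0.08·log₂(1.3267) = 0.0326
  (α,2): 0.50·log₂(0.9819) = -0.0132
  (β,0): 0.06·log₂(1.2121) = 0.0167
  (β,1): 0.01·log₂(0.3367) = -0.0157
  (β,2): 0.26·log₂(1.0367) = 0.0135
Sum = 0.020 bits.

0.020 bits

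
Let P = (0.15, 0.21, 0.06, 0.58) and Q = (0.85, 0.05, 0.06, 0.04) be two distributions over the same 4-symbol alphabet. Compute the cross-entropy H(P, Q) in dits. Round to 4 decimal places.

H(P,Q) = −Σ p·log₁₀ q.
  −0.15·log₁₀(0.85) = 0.01059
  −0.21·log₁₀(0.05) = 0.27322
  −0.06·log₁₀(0.06) = 0.07331
  −0.58·log₁₀(0.04) = 0.81081
H(P,Q) = 1.1679 dits.

1.1679 dits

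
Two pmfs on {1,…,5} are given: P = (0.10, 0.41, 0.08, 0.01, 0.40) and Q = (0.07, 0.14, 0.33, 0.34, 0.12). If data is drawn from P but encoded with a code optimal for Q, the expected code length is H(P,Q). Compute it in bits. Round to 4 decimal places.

2.9137 bits

H(P,Q) = −Σ p·log₂ q.
  −0.10·log₂(0.07) = 0.38365
  −0.41·log₂(0.14) = 1.16297
  −0.08·log₂(0.33) = 0.12796
  −0.01·log₂(0.34) = 0.01556
  −0.40·log₂(0.12) = 1.22356
H(P,Q) = 2.9137 bits.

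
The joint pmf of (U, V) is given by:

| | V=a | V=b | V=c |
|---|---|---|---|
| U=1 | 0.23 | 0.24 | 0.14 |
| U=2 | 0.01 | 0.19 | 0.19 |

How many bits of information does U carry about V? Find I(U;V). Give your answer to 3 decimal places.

0.155 bits

Marginals: p(U) = (0.6100, 0.3900), p(V) = (0.2400, 0.4300, 0.3300).
I(U;V) = H(U) + H(V) − H(U,V).
H(U) = 0.9648, H(V) = 1.5455, H(U,V) = 2.3558.
I(U;V) = 0.9648 + 1.5455 − 2.3558 = 0.155 bits.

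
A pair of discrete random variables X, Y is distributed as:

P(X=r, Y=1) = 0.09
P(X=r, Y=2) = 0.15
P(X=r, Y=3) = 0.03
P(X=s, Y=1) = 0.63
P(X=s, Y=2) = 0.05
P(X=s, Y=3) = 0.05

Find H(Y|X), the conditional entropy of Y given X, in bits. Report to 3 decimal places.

0.886 bits

Marginals: p(X) = (0.2700, 0.7300), p(Y) = (0.7200, 0.2000, 0.0800).
H(Y|X) = Σ p(X) · H(Y|X=·).
  X=r: p=0.2700, H(Y|X=r) = 1.3516
  X=s: p=0.7300, H(Y|X=s) = 0.7133
Weighted sum = 0.886 bits.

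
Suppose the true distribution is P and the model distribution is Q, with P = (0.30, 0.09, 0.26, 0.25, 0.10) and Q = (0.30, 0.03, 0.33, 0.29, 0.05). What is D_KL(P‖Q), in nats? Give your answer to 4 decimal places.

D(P‖Q) = Σ p·ln(p/q).
  0.30·ln(0.30/0.30) = 0.00000
  0.09·ln(0.09/0.03) = 0.09888
  0.26·ln(0.26/0.33) = -0.06199
  0.25·ln(0.25/0.29) = -0.03711
  0.10·ln(0.10/0.05) = 0.06931
D(P‖Q) = 0.0691 nats.

0.0691 nats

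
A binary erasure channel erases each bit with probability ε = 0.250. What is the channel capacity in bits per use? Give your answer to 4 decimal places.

Binary erasure channel: capacity C = 1 − ε.
C = 1 − 0.250 = 0.7500 bits per channel use.

0.7500 bits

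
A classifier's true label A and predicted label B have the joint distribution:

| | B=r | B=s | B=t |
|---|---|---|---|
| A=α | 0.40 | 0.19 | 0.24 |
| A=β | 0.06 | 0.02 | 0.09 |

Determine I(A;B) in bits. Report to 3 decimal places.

Marginals: p(A) = (0.8300, 0.1700), p(B) = (0.4600, 0.2100, 0.3300).
I(A;B) = H(A) + H(B) − H(A,B).
H(A) = 0.6577, H(B) = 1.5160, H(A,B) = 2.1472.
I(A;B) = 0.6577 + 1.5160 − 2.1472 = 0.026 bits.

0.026 bits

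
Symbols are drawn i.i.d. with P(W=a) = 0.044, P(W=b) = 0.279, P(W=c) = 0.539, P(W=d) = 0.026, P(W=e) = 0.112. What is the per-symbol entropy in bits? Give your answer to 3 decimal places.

1.683 bits

H(W) = −Σ p·log₂ p.
  −(0.044)·log₂(0.044) = 0.1983
  −(0.279)·log₂(0.279) = 0.5138
  −(0.539)·log₂(0.539) = 0.4806
  −(0.026)·log₂(0.026) = 0.1369
  −(0.112)·log₂(0.112) = 0.3537
Sum: 0.1983 + 0.5138 + 0.4806 + 0.1369 + 0.3537 = 1.683 bits.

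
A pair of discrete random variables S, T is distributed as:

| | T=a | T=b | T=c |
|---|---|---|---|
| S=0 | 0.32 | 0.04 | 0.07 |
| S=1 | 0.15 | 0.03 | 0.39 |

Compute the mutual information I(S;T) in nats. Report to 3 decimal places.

0.145 nats

Marginals: p(S) = (0.4300, 0.5700), p(T) = (0.4700, 0.0700, 0.4600).
I(S;T) = H(S) + H(T) − H(S,T).
H(S) = 0.6833, H(T) = 0.8982, H(S,T) = 1.4365.
I(S;T) = 0.6833 + 0.8982 − 1.4365 = 0.145 nats.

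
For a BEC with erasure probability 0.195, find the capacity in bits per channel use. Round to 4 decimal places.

0.8050 bits

Binary erasure channel: capacity C = 1 − ε.
C = 1 − 0.195 = 0.8050 bits per channel use.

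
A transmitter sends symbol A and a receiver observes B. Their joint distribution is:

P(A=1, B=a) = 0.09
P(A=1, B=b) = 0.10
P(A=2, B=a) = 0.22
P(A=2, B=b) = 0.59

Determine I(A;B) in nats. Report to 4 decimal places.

Marginals: p(A) = (0.1900, 0.8100), p(B) = (0.3100, 0.6900).
I(A;B) = H(A) + H(B) − H(A,B).
H(A) = 0.4862, H(B) = 0.6191, H(A,B) = 1.0914.
I(A;B) = 0.4862 + 0.6191 − 1.0914 = 0.0139 nats.

0.0139 nats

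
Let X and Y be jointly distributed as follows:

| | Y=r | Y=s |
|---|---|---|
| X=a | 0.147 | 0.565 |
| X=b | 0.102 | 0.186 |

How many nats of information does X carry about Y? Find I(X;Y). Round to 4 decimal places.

Marginals: p(X) = (0.7120, 0.2880), p(Y) = (0.2490, 0.7510).
I(X;Y) = H(X) + H(Y) − H(X,Y).
H(X) = 0.6004, H(Y) = 0.5612, H(X,Y) = 1.1501.
I(X;Y) = 0.6004 + 0.5612 − 1.1501 = 0.0115 nats.

0.0115 nats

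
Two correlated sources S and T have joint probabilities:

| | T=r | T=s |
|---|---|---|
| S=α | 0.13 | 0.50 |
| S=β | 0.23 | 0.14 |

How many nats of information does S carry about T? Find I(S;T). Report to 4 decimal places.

0.0873 nats

Marginals: p(S) = (0.6300, 0.3700), p(T) = (0.3600, 0.6400).
I(S;T) = H(S) + H(T) − H(S,T).
H(S) = 0.6590, H(T) = 0.6534, H(S,T) = 1.2251.
I(S;T) = 0.6590 + 0.6534 − 1.2251 = 0.0873 nats.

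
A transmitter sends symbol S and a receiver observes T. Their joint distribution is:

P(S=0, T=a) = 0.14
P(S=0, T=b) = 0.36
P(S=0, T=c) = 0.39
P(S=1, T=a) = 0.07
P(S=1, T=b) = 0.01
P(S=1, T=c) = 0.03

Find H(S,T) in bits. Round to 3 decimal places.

H(S,T) = −Σ p(x,y)·log₂ p(x,y) over all 6 cells.
  cell (0,a): −0.14·log₂0.14 = 0.3971
  cell (0,b): −0.36·log₂0.36 = 0.5306
  cell (0,c): −0.39·log₂0.39 = 0.5298
  cell (1,a): −0.07·log₂0.07 = 0.2686
  cell (1,b): −0.01·log₂0.01 = 0.0664
  cell (1,c): −0.03·log₂0.03 = 0.1518
Sum = 1.944 bits.

1.944 bits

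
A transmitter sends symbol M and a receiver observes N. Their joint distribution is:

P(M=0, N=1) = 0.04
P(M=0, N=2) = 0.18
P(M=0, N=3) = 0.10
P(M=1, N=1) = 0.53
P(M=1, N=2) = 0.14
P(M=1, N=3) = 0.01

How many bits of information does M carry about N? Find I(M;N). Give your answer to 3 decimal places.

0.331 bits

Marginals: p(M) = (0.3200, 0.6800), p(N) = (0.5700, 0.3200, 0.1100).
I(M;N) = H(M) + H(N) − H(M,N).
H(M) = 0.9044, H(N) = 1.3386, H(M,N) = 1.9122.
I(M;N) = 0.9044 + 1.3386 − 1.9122 = 0.331 bits.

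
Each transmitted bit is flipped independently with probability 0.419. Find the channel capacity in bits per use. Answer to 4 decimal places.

Binary symmetric channel: C = 1 − h₂(ε) where h₂ is the binary entropy function.
h₂(0.419) = −0.419·log₂0.419 − 0.581·log₂0.581 = 0.9810.
C = 1 − 0.9810 = 0.0190 bits per channel use.

0.0190 bits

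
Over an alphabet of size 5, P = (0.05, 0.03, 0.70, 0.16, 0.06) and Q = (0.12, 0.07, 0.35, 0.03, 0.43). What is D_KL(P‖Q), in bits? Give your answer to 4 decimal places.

0.8161 bits

D(P‖Q) = Σ p·log₂(p/q).
  0.05·log₂(0.05/0.12) = -0.06315
  0.03·log₂(0.03/0.07) = -0.03667
  0.70·log₂(0.70/0.35) = 0.70000
  0.16·log₂(0.16/0.03) = 0.38641
  0.06·log₂(0.06/0.43) = -0.17048
D(P‖Q) = 0.8161 bits.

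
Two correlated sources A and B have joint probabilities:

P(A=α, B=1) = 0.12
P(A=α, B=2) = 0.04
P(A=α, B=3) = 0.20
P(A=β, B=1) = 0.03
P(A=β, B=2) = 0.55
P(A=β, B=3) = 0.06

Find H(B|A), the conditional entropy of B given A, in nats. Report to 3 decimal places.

0.654 nats

Marginals: p(A) = (0.3600, 0.6400), p(B) = (0.1500, 0.5900, 0.2600).
H(B|A) = Σ p(A) · H(B|A=·).
  A=α: p=0.3600, H(B|A=α) = 0.9369
  A=β: p=0.6400, H(B|A=β) = 0.4956
Weighted sum = 0.654 nats.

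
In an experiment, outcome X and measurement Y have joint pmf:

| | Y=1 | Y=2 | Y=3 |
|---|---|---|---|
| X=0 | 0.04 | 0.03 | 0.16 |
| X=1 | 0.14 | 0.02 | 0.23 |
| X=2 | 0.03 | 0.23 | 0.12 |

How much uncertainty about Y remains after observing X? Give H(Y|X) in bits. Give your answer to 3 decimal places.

1.217 bits

Marginals: p(X) = (0.2300, 0.3900, 0.3800), p(Y) = (0.2100, 0.2800, 0.5100).
H(Y|X) = Σ p(X) · H(Y|X=·).
  X=0: p=0.2300, H(Y|X=0) = 1.1864
  X=1: p=0.3900, H(Y|X=1) = 1.1996
  X=2: p=0.3800, H(Y|X=2) = 1.2528
Weighted sum = 1.217 bits.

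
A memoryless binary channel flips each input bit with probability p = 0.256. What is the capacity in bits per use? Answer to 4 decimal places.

Binary symmetric channel: C = 1 − h₂(ε) where h₂ is the binary entropy function.
h₂(0.256) = −0.256·log₂0.256 − 0.744·log₂0.744 = 0.8207.
C = 1 − 0.8207 = 0.1793 bits per channel use.

0.1793 bits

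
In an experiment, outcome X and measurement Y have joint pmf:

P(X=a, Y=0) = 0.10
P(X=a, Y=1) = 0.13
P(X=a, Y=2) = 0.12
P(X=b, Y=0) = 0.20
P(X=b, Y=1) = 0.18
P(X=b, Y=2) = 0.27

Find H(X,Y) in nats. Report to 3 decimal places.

H(X,Y) = −Σ p(x,y)·ln p(x,y) over all 6 cells.
  cell (a,0): −0.10·ln0.10 = 0.2303
  cell (a,1): −0.13·ln0.13 = 0.2652
  cell (a,2): −0.12·ln0.12 = 0.2544
  cell (b,0): −0.20·ln0.20 = 0.3219
  cell (b,1): −0.18·ln0.18 = 0.3087
  cell (b,2): −0.27·ln0.27 = 0.3535
Sum = 1.734 nats.

1.734 nats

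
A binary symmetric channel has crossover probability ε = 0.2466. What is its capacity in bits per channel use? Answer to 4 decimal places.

0.1942 bits

Binary symmetric channel: C = 1 − h₂(ε) where h₂ is the binary entropy function.
h₂(0.2466) = −0.2466·log₂0.2466 − 0.7534·log₂0.7534 = 0.8058.
C = 1 − 0.8058 = 0.1942 bits per channel use.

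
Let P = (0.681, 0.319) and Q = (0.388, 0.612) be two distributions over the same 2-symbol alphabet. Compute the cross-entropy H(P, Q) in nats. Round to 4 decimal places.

0.8014 nats

H(P,Q) = −Σ p·ln q.
  −0.681·ln(0.388) = 0.64474
  −0.319·ln(0.612) = 0.15664
H(P,Q) = 0.8014 nats.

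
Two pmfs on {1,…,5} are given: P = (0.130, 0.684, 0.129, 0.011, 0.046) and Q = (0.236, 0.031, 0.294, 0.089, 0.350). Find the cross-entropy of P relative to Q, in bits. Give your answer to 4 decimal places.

H(P,Q) = −Σ p·log₂ q.
  −0.130·log₂(0.236) = 0.27081
  −0.684·log₂(0.031) = 3.42793
  −0.129·log₂(0.294) = 0.22783
  −0.011·log₂(0.089) = 0.03839
  −0.046·log₂(0.350) = 0.06967
H(P,Q) = 4.0346 bits.

4.0346 bits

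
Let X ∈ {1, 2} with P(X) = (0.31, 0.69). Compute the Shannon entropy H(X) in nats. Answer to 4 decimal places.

0.6191 nats

H(X) = −Σ p·ln p.
  −(0.31)·ln(0.31) = 0.36307
  −(0.69)·ln(0.69) = 0.25603
Sum: 0.36307 + 0.25603 = 0.6191 nats.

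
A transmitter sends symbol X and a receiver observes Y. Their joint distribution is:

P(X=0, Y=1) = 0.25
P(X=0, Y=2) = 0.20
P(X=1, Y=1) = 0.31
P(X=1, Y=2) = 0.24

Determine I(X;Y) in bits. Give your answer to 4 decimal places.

0.0000 bits

Marginals: p(X) = (0.4500, 0.5500), p(Y) = (0.5600, 0.4400).
I(X;Y) = Σ p(x,y)·log₂[p(x,y)/(p(x)p(y))].
  (0,1): 0.25·log₂(0.9921) = -0.00287
  (0,2): 0.20·log₂(1.0101) = 0.00290
  (1,1): 0.31·log₂(1.0065) = 0.00289
  (1,2): 0.24·log₂(0.9917) = -0.00287
Sum = 0.0000 bits.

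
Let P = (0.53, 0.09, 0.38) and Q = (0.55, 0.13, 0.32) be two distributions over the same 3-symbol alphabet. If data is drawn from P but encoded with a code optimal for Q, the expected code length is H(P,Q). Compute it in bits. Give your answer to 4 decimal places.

1.3467 bits

H(P,Q) = −Σ p·log₂ q.
  −0.53·log₂(0.55) = 0.45712
  −0.09·log₂(0.13) = 0.26491
  −0.38·log₂(0.32) = 0.62467
H(P,Q) = 1.3467 bits.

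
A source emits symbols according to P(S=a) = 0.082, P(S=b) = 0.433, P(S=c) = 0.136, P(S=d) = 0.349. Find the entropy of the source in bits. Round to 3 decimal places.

H(S) = −Σ p·log₂ p.
  −(0.082)·log₂(0.082) = 0.2959
  −(0.433)·log₂(0.433) = 0.5229
  −(0.136)·log₂(0.136) = 0.3915
  −(0.349)·log₂(0.349) = 0.5300
Sum: 0.2959 + 0.5229 + 0.3915 + 0.5300 = 1.740 bits.

1.740 bits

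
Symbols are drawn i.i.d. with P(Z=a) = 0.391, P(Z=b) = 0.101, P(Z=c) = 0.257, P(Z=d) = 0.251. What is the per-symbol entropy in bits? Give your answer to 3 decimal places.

1.868 bits

H(Z) = −Σ p·log₂ p.
  −(0.391)·log₂(0.391) = 0.5297
  −(0.101)·log₂(0.101) = 0.3341
  −(0.257)·log₂(0.257) = 0.5038
  −(0.251)·log₂(0.251) = 0.5006
Sum: 0.5297 + 0.3341 + 0.5038 + 0.5006 = 1.868 bits.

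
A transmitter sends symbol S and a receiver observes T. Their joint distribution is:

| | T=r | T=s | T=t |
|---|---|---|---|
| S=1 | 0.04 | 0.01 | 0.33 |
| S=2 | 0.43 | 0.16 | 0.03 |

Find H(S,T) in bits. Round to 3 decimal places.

1.878 bits

H(S,T) = −Σ p(x,y)·log₂ p(x,y) over all 6 cells.
  cell (1,r): −0.04·log₂0.04 = 0.1858
  cell (1,s): −0.01·log₂0.01 = 0.0664
  cell (1,t): −0.33·log₂0.33 = 0.5278
  cell (2,r): −0.43·log₂0.43 = 0.5236
  cell (2,s): −0.16·log₂0.16 = 0.4230
  cell (2,t): −0.03·log₂0.03 = 0.1518
Sum = 1.878 bits.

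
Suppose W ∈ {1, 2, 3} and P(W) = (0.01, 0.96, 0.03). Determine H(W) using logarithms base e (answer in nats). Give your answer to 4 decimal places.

0.1904 nats

H(W) = −Σ p·ln p.
  −(0.01)·ln(0.01) = 0.04605
  −(0.96)·ln(0.96) = 0.03919
  −(0.03)·ln(0.03) = 0.10520
Sum: 0.04605 + 0.03919 + 0.10520 = 0.1904 nats.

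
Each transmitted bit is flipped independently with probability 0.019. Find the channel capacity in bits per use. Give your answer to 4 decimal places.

Binary symmetric channel: C = 1 − h₂(ε) where h₂ is the binary entropy function.
h₂(0.019) = −0.019·log₂0.019 − 0.981·log₂0.981 = 0.1358.
C = 1 − 0.1358 = 0.8642 bits per channel use.

0.8642 bits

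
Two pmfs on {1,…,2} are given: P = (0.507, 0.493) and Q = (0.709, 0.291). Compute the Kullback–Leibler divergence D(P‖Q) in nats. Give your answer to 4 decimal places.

0.0899 nats

D(P‖Q) = Σ p·ln(p/q).
  0.507·ln(0.507/0.709) = -0.17002
  0.493·ln(0.493/0.291) = 0.25990
D(P‖Q) = 0.0899 nats.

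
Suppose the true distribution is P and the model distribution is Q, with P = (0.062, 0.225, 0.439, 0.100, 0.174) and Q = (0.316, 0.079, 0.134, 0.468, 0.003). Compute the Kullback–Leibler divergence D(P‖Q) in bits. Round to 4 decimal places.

1.7423 bits

D(P‖Q) = Σ p·log₂(p/q).
  0.062·log₂(0.062/0.316) = -0.14567
  0.225·log₂(0.225/0.079) = 0.33975
  0.439·log₂(0.439/0.134) = 0.75156
  0.100·log₂(0.100/0.468) = -0.22265
  0.174·log₂(0.174/0.003) = 1.01929
D(P‖Q) = 1.7423 bits.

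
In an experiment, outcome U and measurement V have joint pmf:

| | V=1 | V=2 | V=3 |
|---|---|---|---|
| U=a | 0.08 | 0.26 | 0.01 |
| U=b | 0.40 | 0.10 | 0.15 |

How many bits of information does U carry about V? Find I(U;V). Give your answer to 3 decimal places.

0.261 bits

Marginals: p(U) = (0.3500, 0.6500), p(V) = (0.4800, 0.3600, 0.1600).
I(U;V) = H(U) + H(V) − H(U,V).
H(U) = 0.9341, H(V) = 1.4619, H(U,V) = 2.1347.
I(U;V) = 0.9341 + 1.4619 − 2.1347 = 0.261 bits.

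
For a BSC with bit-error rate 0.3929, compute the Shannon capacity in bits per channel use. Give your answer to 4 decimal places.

0.0334 bits

Binary symmetric channel: C = 1 − h₂(ε) where h₂ is the binary entropy function.
h₂(0.3929) = −0.3929·log₂0.3929 − 0.6071·log₂0.6071 = 0.9666.
C = 1 − 0.9666 = 0.0334 bits per channel use.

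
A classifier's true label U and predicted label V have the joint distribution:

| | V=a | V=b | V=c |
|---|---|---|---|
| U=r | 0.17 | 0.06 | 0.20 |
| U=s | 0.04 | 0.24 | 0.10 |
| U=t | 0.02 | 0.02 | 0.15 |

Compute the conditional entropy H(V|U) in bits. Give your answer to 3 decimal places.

1.282 bits

Marginals: p(U) = (0.4300, 0.3800, 0.1900), p(V) = (0.2300, 0.3200, 0.4500).
H(V|U) = Σ p(U) · H(V|U=·).
  U=r: p=0.4300, H(V|U=r) = 1.4394
  U=s: p=0.3800, H(V|U=s) = 1.2674
  U=t: p=0.1900, H(V|U=t) = 0.9530
Weighted sum = 1.282 bits.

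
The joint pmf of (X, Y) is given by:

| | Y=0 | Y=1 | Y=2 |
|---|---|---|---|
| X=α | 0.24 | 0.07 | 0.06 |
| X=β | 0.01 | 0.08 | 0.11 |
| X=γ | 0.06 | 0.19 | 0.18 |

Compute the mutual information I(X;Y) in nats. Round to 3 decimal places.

0.169 nats

Marginals: p(X) = (0.3700, 0.2000, 0.4300), p(Y) = (0.3100, 0.3400, 0.3500).
I(X;Y) = Σ p(x,y)·ln[p(x,y)/(p(x)p(y))].
  (α,0): 0.24·ln(2.0924) = 0.1772
  (α,1): 0.07·ln(0.5564) = -0.0410
  (α,2): 0.06·ln(0.4633) = -0.0462
  (β,0): 0.01·ln(0.1613) = -0.0182
  (β,1): 0.08·ln(1.1765) = 0.0130
  (β,2): 0.11·ln(1.5714) = 0.0497
  (γ,0): 0.06·ln(0.4501) = -0.0479
  (γ,1): 0.19·ln(1.2996) = 0.0498
  (γ,2): 0.18·ln(1.1960) = 0.0322
Sum = 0.169 nats.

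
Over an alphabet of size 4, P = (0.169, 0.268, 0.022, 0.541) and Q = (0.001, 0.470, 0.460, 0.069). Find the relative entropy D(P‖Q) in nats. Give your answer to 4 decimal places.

1.7636 nats

D(P‖Q) = Σ p·ln(p/q).
  0.169·ln(0.169/0.001) = 0.86695
  0.268·ln(0.268/0.470) = -0.15055
  0.022·ln(0.022/0.460) = -0.06688
  0.541·ln(0.541/0.069) = 1.11409
D(P‖Q) = 1.7636 nats.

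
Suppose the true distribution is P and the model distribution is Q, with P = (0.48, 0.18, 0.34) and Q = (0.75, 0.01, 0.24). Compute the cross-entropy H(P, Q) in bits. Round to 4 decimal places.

2.0951 bits

H(P,Q) = −Σ p·log₂ q.
  −0.48·log₂(0.75) = 0.19922
  −0.18·log₂(0.01) = 1.19589
  −0.34·log₂(0.24) = 0.70002
H(P,Q) = 2.0951 bits.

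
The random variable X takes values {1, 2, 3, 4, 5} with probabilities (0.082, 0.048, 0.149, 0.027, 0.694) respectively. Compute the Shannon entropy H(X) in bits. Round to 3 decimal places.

H(X) = −Σ p·log₂ p.
  −(0.082)·log₂(0.082) = 0.2959
  −(0.048)·log₂(0.048) = 0.2103
  −(0.149)·log₂(0.149) = 0.4092
  −(0.027)·log₂(0.027) = 0.1407
  −(0.694)·log₂(0.694) = 0.3657
Sum: 0.2959 + 0.2103 + 0.4092 + 0.1407 + 0.3657 = 1.422 bits.

1.422 bits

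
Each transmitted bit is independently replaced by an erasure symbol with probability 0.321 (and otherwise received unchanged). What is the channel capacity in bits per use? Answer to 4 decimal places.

0.6790 bits

Binary erasure channel: capacity C = 1 − ε.
C = 1 − 0.321 = 0.6790 bits per channel use.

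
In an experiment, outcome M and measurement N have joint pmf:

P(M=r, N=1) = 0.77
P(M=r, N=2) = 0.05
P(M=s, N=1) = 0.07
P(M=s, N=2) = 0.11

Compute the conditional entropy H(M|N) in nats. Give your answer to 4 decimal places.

0.3403 nats

Chain rule: H(M|N) = H(M,N) − H(N).
Marginals: p(M) = (0.8200, 0.1800), p(N) = (0.8400, 0.1600).
H(M,N) = 0.7800 nats; H(N) = 0.4397 nats.
H(M|N) = 0.7800 − 0.4397 = 0.3403 nats.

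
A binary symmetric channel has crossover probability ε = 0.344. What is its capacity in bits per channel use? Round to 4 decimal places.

0.0714 bits

Binary symmetric channel: C = 1 − h₂(ε) where h₂ is the binary entropy function.
h₂(0.344) = −0.344·log₂0.344 − 0.656·log₂0.656 = 0.9286.
C = 1 − 0.9286 = 0.0714 bits per channel use.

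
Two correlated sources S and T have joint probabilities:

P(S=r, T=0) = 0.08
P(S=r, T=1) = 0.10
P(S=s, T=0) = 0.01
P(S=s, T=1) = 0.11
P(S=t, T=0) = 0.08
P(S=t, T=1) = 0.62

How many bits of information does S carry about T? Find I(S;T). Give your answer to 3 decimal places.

0.071 bits

Marginals: p(S) = (0.1800, 0.1200, 0.7000), p(T) = (0.1700, 0.8300).
I(S;T) = Σ p(x,y)·log₂[p(x,y)/(p(x)p(y))].
  (r,0): 0.08·log₂(2.6144) = 0.1109
  (r,1): 0.10·log₂(0.6693) = -0.0579
  (s,0): 0.01·log₂(0.4902) = -0.0103
  (s,1): 0.11·log₂(1.1044) = 0.0158
  (t,0): 0.08·log₂(0.6723) = -0.0458
  (t,1): 0.62·log₂(1.0671) = 0.0581
Sum = 0.071 bits.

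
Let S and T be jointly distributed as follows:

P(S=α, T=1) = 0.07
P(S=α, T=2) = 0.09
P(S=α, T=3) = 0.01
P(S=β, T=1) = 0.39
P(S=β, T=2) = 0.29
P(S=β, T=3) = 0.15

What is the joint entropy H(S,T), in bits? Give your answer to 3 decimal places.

H(S,T) = −Σ p(x,y)·log₂ p(x,y) over all 6 cells.
  cell (α,1): −0.07·log₂0.07 = 0.2686
  cell (α,2): −0.09·log₂0.09 = 0.3127
  cell (α,3): −0.01·log₂0.01 = 0.0664
  cell (β,1): −0.39·log₂0.39 = 0.5298
  cell (β,2): −0.29·log₂0.29 = 0.5179
  cell (β,3): −0.15·log₂0.15 = 0.4105
Sum = 2.106 bits.

2.106 bits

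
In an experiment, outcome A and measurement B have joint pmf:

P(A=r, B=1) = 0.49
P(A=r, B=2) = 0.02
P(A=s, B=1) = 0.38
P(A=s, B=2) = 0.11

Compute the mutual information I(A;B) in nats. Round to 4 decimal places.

Marginals: p(A) = (0.5100, 0.4900), p(B) = (0.8700, 0.1300).
I(A;B) = Σ p(x,y)·ln[p(x,y)/(p(x)p(y))].
  (r,1): 0.49·ln(1.1043) = 0.04864
  (r,2): 0.02·ln(0.3017) = -0.02397
  (s,1): 0.38·ln(0.8914) = -0.04369
  (s,2): 0.11·ln(1.7268) = 0.06009
Sum = 0.0411 nats.

0.0411 nats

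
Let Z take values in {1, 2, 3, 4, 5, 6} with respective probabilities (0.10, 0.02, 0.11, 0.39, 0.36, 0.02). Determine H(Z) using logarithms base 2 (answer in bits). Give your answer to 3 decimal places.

H(Z) = −Σ p·log₂ p.
  −(0.10)·log₂(0.10) = 0.3322
  −(0.02)·log₂(0.02) = 0.1129
  −(0.11)·log₂(0.11) = 0.3503
  −(0.39)·log₂(0.39) = 0.5298
  −(0.36)·log₂(0.36) = 0.5306
  −(0.02)·log₂(0.02) = 0.1129
Sum: 0.3322 + 0.1129 + 0.3503 + 0.5298 + 0.5306 + 0.1129 = 1.969 bits.

1.969 bits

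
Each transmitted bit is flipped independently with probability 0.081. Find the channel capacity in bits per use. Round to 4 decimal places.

Binary symmetric channel: C = 1 − h₂(ε) where h₂ is the binary entropy function.
h₂(0.081) = −0.081·log₂0.081 − 0.919·log₂0.919 = 0.4057.
C = 1 − 0.4057 = 0.5943 bits per channel use.

0.5943 bits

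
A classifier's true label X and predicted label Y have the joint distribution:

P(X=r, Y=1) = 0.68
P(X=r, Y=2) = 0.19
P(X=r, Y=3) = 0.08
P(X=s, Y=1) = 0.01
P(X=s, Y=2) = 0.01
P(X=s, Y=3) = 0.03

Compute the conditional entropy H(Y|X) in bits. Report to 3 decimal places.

Chain rule: H(Y|X) = H(X,Y) − H(X).
Marginals: p(X) = (0.9500, 0.0500), p(Y) = (0.6900, 0.2000, 0.1100).
H(X,Y) = 1.4097 bits; H(X) = 0.2864 bits.
H(Y|X) = 1.4097 − 0.2864 = 1.123 bits.

1.123 bits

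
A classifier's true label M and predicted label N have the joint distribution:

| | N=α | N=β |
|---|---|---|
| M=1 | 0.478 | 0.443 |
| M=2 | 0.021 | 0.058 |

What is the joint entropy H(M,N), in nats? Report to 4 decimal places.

0.9598 nats

H(M,N) = −Σ p(x,y)·ln p(x,y) over all 4 cells.
  cell (1,α): −0.478·ln0.478 = 0.35283
  cell (1,β): −0.443·ln0.443 = 0.36068
  cell (2,α): −0.021·ln0.021 = 0.08113
  cell (2,β): −0.058·ln0.058 = 0.16514
Sum = 0.9598 nats.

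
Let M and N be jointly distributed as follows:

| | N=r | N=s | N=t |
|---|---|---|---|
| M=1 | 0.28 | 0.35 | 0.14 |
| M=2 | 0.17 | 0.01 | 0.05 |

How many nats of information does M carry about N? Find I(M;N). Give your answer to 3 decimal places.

Marginals: p(M) = (0.7700, 0.2300), p(N) = (0.4500, 0.3600, 0.1900).
I(M;N) = Σ p(x,y)·ln[p(x,y)/(p(x)p(y))].
  (1,r): 0.28·ln(0.8081) = -0.0597
  (1,s): 0.35·ln(1.2626) = 0.0816
  (1,t): 0.14·ln(0.9569) = -0.0062
  (2,r): 0.17·ln(1.6425) = 0.0844
  (2,s): 0.01·ln(0.1208) = -0.0211
  (2,t): 0.05·ln(1.1442) = 0.0067
Sum = 0.086 nats.

0.086 nats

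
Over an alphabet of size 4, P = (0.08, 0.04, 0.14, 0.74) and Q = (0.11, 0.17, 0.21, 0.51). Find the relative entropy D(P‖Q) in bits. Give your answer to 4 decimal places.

0.1953 bits

D(P‖Q) = Σ p·log₂(p/q).
  0.08·log₂(0.08/0.11) = -0.03675
  0.04·log₂(0.04/0.17) = -0.08350
  0.14·log₂(0.14/0.21) = -0.08189
  0.74·log₂(0.74/0.51) = 0.39740
D(P‖Q) = 0.1953 bits.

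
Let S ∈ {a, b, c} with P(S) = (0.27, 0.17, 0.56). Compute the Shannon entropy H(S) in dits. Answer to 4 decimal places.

H(S) = −Σ p·log₁₀ p.
  −(0.27)·log₁₀(0.27) = 0.15353
  −(0.17)·log₁₀(0.17) = 0.13082
  −(0.56)·log₁₀(0.56) = 0.14101
Sum: 0.15353 + 0.13082 + 0.14101 = 0.4254 dits.

0.4254 dits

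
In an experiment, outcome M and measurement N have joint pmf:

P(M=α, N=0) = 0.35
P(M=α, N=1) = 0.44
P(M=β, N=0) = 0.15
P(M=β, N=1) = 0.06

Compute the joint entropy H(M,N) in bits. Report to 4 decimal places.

H(M,N) = −Σ p(x,y)·log₂ p(x,y) over all 4 cells.
  cell (α,0): −0.35·log₂0.35 = 0.53010
  cell (α,1): −0.44·log₂0.44 = 0.52115
  cell (β,0): −0.15·log₂0.15 = 0.41054
  cell (β,1): −0.06·log₂0.06 = 0.24353
Sum = 1.7053 bits.

1.7053 bits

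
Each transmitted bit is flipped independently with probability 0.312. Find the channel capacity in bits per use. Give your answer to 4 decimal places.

0.1045 bits

Binary symmetric channel: C = 1 − h₂(ε) where h₂ is the binary entropy function.
h₂(0.312) = −0.312·log₂0.312 − 0.688·log₂0.688 = 0.8955.
C = 1 − 0.8955 = 0.1045 bits per channel use.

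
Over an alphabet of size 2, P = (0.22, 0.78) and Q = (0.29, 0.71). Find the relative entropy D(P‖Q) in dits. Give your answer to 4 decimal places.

0.0055 dits

D(P‖Q) = Σ p·log₁₀(p/q).
  0.22·log₁₀(0.22/0.29) = -0.02639
  0.78·log₁₀(0.78/0.71) = 0.03185
D(P‖Q) = 0.0055 dits.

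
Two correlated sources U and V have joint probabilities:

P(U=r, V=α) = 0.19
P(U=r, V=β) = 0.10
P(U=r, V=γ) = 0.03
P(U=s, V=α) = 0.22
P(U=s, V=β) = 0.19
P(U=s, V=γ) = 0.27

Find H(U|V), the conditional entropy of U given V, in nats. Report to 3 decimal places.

0.567 nats

Chain rule: H(U|V) = H(U,V) − H(V).
Marginals: p(U) = (0.3200, 0.6800), p(V) = (0.4100, 0.2900, 0.3000).
H(U,V) = 1.6532 nats; H(V) = 1.0857 nats.
H(U|V) = 1.6532 − 1.0857 = 0.567 nats.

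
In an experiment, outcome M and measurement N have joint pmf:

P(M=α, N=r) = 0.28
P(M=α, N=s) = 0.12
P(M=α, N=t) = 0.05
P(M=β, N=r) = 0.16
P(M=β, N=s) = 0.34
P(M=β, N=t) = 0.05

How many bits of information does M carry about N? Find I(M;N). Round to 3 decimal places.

0.096 bits

Marginals: p(M) = (0.4500, 0.5500), p(N) = (0.4400, 0.4600, 0.1000).
I(M;N) = H(M) + H(N) − H(M,N).
H(M) = 0.9928, H(N) = 1.3687, H(M,N) = 2.2657.
I(M;N) = 0.9928 + 1.3687 − 2.2657 = 0.096 bits.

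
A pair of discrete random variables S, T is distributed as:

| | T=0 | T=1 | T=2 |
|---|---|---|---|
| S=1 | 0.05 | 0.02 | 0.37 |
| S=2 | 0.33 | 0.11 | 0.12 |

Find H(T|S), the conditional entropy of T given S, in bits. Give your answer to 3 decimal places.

Chain rule: H(T|S) = H(S,T) − H(S).
Marginals: p(S) = (0.4400, 0.5600), p(T) = (0.3800, 0.1300, 0.4900).
H(S,T) = 2.1049 bits; H(S) = 0.9896 bits.
H(T|S) = 2.1049 − 0.9896 = 1.115 bits.

1.115 bits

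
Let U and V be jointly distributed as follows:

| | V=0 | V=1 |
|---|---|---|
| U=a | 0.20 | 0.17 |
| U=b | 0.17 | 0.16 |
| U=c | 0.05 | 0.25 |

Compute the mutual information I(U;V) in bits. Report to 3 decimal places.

Marginals: p(U) = (0.3700, 0.3300, 0.3000), p(V) = (0.4200, 0.5800).
I(U;V) = H(U) + H(V) − H(U,V).
H(U) = 1.5796, H(V) = 0.9815, H(U,V) = 2.4727.
I(U;V) = 1.5796 + 0.9815 − 2.4727 = 0.088 bits.

0.088 bits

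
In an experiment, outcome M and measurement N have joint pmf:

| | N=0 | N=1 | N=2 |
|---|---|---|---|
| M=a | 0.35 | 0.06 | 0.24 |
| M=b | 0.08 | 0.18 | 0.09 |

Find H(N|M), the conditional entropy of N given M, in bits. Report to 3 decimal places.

Marginals: p(M) = (0.6500, 0.3500), p(N) = (0.4300, 0.2400, 0.3300).
H(N|M) = Σ p(M) · H(N|M=·).
  M=a: p=0.6500, H(N|M=a) = 1.3289
  M=b: p=0.3500, H(N|M=b) = 1.4839
Weighted sum = 1.383 bits.

1.383 bits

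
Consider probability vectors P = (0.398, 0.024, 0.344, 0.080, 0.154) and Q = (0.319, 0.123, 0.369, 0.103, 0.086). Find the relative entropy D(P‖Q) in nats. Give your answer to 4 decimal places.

D(P‖Q) = Σ p·ln(p/q).
  0.398·ln(0.398/0.319) = 0.08806
  0.024·ln(0.024/0.123) = -0.03922
  0.344·ln(0.344/0.369) = -0.02413
  0.080·ln(0.080/0.103) = -0.02022
  0.154·ln(0.154/0.086) = 0.08972
D(P‖Q) = 0.0942 nats.

0.0942 nats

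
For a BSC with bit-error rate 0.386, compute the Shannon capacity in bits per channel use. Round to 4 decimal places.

0.0378 bits

Binary symmetric channel: C = 1 − h₂(ε) where h₂ is the binary entropy function.
h₂(0.386) = −0.386·log₂0.386 − 0.614·log₂0.614 = 0.9622.
C = 1 − 0.9622 = 0.0378 bits per channel use.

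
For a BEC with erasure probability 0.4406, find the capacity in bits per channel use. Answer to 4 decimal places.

0.5594 bits

Binary erasure channel: capacity C = 1 − ε.
C = 1 − 0.4406 = 0.5594 bits per channel use.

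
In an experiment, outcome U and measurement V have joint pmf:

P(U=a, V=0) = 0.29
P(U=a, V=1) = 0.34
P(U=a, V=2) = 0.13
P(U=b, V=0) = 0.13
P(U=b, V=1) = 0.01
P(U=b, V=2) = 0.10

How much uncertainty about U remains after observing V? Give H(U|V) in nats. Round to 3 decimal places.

Chain rule: H(U|V) = H(U,V) − H(V).
Marginals: p(U) = (0.7600, 0.2400), p(V) = (0.4200, 0.3500, 0.2300).
H(U,V) = 1.5325 nats; H(V) = 1.0698 nats.
H(U|V) = 1.5325 − 1.0698 = 0.463 nats.

0.463 nats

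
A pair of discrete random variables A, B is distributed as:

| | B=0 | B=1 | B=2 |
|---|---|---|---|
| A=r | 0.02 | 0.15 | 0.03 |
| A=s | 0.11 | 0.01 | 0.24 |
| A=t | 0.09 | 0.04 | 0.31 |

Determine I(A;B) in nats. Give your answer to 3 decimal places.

Marginals: p(A) = (0.2000, 0.3600, 0.4400), p(B) = (0.2200, 0.2000, 0.5800).
I(A;B) = Σ p(x,y)·ln[p(x,y)/(p(x)p(y))].
  (r,0): 0.02·ln(0.4545) = -0.0158
  (r,1): 0.15·ln(3.7500) = 0.1983
  (r,2): 0.03·ln(0.2586) = -0.0406
  (s,0): 0.11·ln(1.3889) = 0.0361
  (s,1): 0.01·ln(0.1389) = -0.0197
  (s,2): 0.24·ln(1.1494) = 0.0334
  (t,0): 0.09·ln(0.9298) = -0.0066
  (t,1): 0.04·ln(0.4545) = -0.0315
  (t,2): 0.31·ln(1.2147) = 0.0603
Sum = 0.214 nats.

0.214 nats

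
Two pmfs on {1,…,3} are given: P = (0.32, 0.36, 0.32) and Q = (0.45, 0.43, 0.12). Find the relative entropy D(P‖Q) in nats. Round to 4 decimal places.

0.1408 nats

D(P‖Q) = Σ p·ln(p/q).
  0.32·ln(0.32/0.45) = -0.10910
  0.36·ln(0.36/0.43) = -0.06397
  0.32·ln(0.32/0.12) = 0.31387
D(P‖Q) = 0.1408 nats.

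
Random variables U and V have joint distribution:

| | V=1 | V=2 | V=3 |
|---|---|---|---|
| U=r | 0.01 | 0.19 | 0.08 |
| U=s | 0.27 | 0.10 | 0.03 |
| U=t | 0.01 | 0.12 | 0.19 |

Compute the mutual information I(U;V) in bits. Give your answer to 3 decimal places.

0.440 bits

Marginals: p(U) = (0.2800, 0.4000, 0.3200), p(V) = (0.2900, 0.4100, 0.3000).
I(U;V) = H(U) + H(V) − H(U,V).
H(U) = 1.5690, H(V) = 1.5664, H(U,V) = 2.6959.
I(U;V) = 1.5690 + 1.5664 − 2.6959 = 0.440 bits.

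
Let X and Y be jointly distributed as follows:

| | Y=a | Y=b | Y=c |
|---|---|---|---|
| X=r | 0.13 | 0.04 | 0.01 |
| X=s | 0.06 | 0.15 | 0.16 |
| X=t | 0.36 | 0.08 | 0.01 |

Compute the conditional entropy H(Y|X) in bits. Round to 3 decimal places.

Marginals: p(X) = (0.1800, 0.3700, 0.4500), p(Y) = (0.5500, 0.2700, 0.1800).
H(Y|X) = Σ p(X) · H(Y|X=·).
  X=r: p=0.1800, H(Y|X=r) = 1.0529
  X=s: p=0.3700, H(Y|X=s) = 1.4767
  X=t: p=0.4500, H(Y|X=t) = 0.8226
Weighted sum = 1.106 bits.

1.106 bits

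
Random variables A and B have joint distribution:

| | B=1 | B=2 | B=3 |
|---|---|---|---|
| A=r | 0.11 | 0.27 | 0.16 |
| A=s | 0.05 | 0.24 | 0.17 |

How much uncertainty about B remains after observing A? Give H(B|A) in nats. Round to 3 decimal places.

0.993 nats

Chain rule: H(B|A) = H(A,B) − H(A).
Marginals: p(A) = (0.5400, 0.4600), p(B) = (0.1600, 0.5100, 0.3300).
H(A,B) = 1.6831 nats; H(A) = 0.6899 nats.
H(B|A) = 1.6831 − 0.6899 = 0.993 nats.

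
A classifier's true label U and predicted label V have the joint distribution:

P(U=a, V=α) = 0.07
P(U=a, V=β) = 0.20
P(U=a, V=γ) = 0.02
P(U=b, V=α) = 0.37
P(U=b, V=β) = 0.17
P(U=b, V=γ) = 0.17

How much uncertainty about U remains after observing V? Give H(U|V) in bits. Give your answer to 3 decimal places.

Marginals: p(U) = (0.2900, 0.7100), p(V) = (0.4400, 0.3700, 0.1900).
H(U|V) = Σ p(V) · H(U|V=·).
  V=α: p=0.4400, H(U|V=α) = 0.6321
  V=β: p=0.3700, H(U|V=β) = 0.9953
  V=γ: p=0.1900, H(U|V=γ) = 0.4855
Weighted sum = 0.739 bits.

0.739 bits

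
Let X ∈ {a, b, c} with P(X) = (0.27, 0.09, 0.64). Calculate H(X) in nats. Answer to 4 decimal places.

H(X) = −Σ p·ln p.
  −(0.27)·ln(0.27) = 0.35352
  −(0.09)·ln(0.09) = 0.21672
  −(0.64)·ln(0.64) = 0.28562
Sum: 0.35352 + 0.21672 + 0.28562 = 0.8559 nats.

0.8559 nats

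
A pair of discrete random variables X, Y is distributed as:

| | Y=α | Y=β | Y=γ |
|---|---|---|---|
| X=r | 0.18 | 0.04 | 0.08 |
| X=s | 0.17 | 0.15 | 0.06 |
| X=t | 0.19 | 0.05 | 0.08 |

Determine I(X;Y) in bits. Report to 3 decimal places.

0.058 bits

Marginals: p(X) = (0.3000, 0.3800, 0.3200), p(Y) = (0.5400, 0.2400, 0.2200).
I(X;Y) = H(X) + H(Y) − H(X,Y).
H(X) = 1.5776, H(Y) = 1.4548, H(X,Y) = 2.9741.
I(X;Y) = 1.5776 + 1.4548 − 2.9741 = 0.058 bits.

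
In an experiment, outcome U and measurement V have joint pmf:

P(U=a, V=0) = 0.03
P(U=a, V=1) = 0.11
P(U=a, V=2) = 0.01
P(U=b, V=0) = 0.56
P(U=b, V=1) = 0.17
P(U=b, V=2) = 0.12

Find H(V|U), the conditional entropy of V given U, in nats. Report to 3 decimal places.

0.852 nats

Chain rule: H(V|U) = H(U,V) − H(U).
Marginals: p(U) = (0.1500, 0.8500), p(V) = (0.5900, 0.2800, 0.1300).
H(U,V) = 1.2744 nats; H(U) = 0.4227 nats.
H(V|U) = 1.2744 − 0.4227 = 0.852 nats.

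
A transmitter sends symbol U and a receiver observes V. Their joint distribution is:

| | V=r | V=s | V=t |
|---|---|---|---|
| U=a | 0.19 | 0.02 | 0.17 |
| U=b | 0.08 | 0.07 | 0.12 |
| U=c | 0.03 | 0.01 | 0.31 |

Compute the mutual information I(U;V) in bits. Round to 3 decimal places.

Marginals: p(U) = (0.3800, 0.2700, 0.3500), p(V) = (0.3000, 0.1000, 0.6000).
I(U;V) = H(U) + H(V) − H(U,V).
H(U) = 1.5706, H(V) = 1.2955, H(U,V) = 2.6718.
I(U;V) = 1.5706 + 1.2955 − 2.6718 = 0.194 bits.

0.194 bits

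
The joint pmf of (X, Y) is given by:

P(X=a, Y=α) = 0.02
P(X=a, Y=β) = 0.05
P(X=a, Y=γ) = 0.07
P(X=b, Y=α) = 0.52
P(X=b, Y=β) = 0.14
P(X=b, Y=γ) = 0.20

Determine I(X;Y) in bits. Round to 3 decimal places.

Marginals: p(X) = (0.1400, 0.8600), p(Y) = (0.5400, 0.1900, 0.2700).
I(X;Y) = Σ p(x,y)·log₂[p(x,y)/(p(x)p(y))].
  (a,α): 0.02·log₂(0.2646) = -0.0384
  (a,β): 0.05·log₂(1.8797) = 0.0455
  (a,γ): 0.07·log₂(1.8519) = 0.0622
  (b,α): 0.52·log₂(1.1197) = 0.0848
  (b,β): 0.14·log₂(0.8568) = -0.0312
  (b,γ): 0.20·log₂(0.8613) = -0.0431
Sum = 0.080 bits.

0.080 bits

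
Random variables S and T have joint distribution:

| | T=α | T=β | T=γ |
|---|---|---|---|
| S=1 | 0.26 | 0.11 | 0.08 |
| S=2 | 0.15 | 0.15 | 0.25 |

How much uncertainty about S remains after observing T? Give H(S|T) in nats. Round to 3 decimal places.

Chain rule: H(S|T) = H(S,T) − H(T).
Marginals: p(S) = (0.4500, 0.5500), p(T) = (0.4100, 0.2600, 0.3300).
H(S,T) = 1.7108 nats; H(T) = 1.0817 nats.
H(S|T) = 1.7108 − 1.0817 = 0.629 nats.

0.629 nats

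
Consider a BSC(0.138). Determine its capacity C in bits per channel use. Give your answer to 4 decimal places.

0.4210 bits

Binary symmetric channel: C = 1 − h₂(ε) where h₂ is the binary entropy function.
h₂(0.138) = −0.138·log₂0.138 − 0.862·log₂0.862 = 0.5790.
C = 1 − 0.5790 = 0.4210 bits per channel use.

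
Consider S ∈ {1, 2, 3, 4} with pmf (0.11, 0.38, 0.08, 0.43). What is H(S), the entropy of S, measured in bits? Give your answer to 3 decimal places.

H(S) = −Σ p·log₂ p.
  −(0.11)·log₂(0.11) = 0.3503
  −(0.38)·log₂(0.38) = 0.5305
  −(0.08)·log₂(0.08) = 0.2915
  −(0.43)·log₂(0.43) = 0.5236
Sum: 0.3503 + 0.5305 + 0.2915 + 0.5236 = 1.696 bits.

1.696 bits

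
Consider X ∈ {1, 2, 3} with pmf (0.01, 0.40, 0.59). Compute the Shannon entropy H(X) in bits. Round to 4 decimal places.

H(X) = −Σ p·log₂ p.
  −(0.01)·log₂(0.01) = 0.06644
  −(0.40)·log₂(0.40) = 0.52877
  −(0.59)·log₂(0.59) = 0.44912
Sum: 0.06644 + 0.52877 + 0.44912 = 1.0443 bits.

1.0443 bits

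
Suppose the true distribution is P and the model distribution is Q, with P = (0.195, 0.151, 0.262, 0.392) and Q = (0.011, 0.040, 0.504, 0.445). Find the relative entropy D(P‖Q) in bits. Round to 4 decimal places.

D(P‖Q) = Σ p·log₂(p/q).
  0.195·log₂(0.195/0.011) = 0.80884
  0.151·log₂(0.151/0.040) = 0.28939
  0.262·log₂(0.262/0.504) = -0.24729
  0.392·log₂(0.392/0.445) = -0.07172
D(P‖Q) = 0.7792 bits.

0.7792 bits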